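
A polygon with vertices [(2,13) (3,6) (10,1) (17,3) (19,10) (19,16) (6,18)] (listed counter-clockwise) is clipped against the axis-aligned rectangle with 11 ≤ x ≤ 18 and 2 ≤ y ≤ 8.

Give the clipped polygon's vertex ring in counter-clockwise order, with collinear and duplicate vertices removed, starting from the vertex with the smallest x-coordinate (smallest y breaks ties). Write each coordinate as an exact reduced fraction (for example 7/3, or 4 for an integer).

Clipped polygon: [(11,2) (27/2,2) (17,3) (18,13/2) (18,8) (11,8)]

1. After x ≥ 11: [(11,9/7) (17,3) (19,10) (19,16) (11,224/13)]
2. After x ≤ 18: [(11,9/7) (17,3) (18,13/2) (18,210/13) (11,224/13)]
3. After y ≥ 2: [(11,2) (27/2,2) (17,3) (18,13/2) (18,210/13) (11,224/13)]
4. After y ≤ 8: [(11,8) (11,2) (27/2,2) (17,3) (18,13/2) (18,8)]
5. Canonical ring: [(11,2) (27/2,2) (17,3) (18,13/2) (18,8) (11,8)]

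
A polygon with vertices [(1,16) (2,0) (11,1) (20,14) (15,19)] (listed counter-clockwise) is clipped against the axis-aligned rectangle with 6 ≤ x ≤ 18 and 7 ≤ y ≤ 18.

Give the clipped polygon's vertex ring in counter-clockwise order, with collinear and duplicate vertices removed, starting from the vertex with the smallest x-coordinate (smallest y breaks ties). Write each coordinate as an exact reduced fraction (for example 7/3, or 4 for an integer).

Clipped polygon: [(6,7) (197/13,7) (18,100/9) (18,16) (16,18) (31/3,18) (6,239/14)]

1. After x ≥ 6: [(6,239/14) (6,4/9) (11,1) (20,14) (15,19)]
2. After x ≤ 18: [(6,239/14) (6,4/9) (11,1) (18,100/9) (18,16) (15,19)]
3. After y ≥ 7: [(6,239/14) (6,7) (197/13,7) (18,100/9) (18,16) (15,19)]
4. After y ≤ 18: [(31/3,18) (6,239/14) (6,7) (197/13,7) (18,100/9) (18,16) (16,18)]
5. Canonical ring: [(6,7) (197/13,7) (18,100/9) (18,16) (16,18) (31/3,18) (6,239/14)]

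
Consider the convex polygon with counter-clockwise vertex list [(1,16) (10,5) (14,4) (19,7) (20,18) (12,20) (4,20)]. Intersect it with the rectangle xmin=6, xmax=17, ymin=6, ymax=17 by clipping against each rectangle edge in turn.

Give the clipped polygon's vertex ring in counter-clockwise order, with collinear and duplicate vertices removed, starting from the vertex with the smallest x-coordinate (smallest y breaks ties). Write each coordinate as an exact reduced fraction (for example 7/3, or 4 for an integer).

1. After x ≥ 6: [(6,89/9) (10,5) (14,4) (19,7) (20,18) (12,20) (6,20)]
2. After x ≤ 17: [(6,89/9) (10,5) (14,4) (17,29/5) (17,75/4) (12,20) (6,20)]
3. After y ≥ 6: [(6,89/9) (101/11,6) (17,6) (17,75/4) (12,20) (6,20)]
4. After y ≤ 17: [(6,17) (6,89/9) (101/11,6) (17,6) (17,17)]
5. Canonical ring: [(6,89/9) (101/11,6) (17,6) (17,17) (6,17)]

Clipped polygon: [(6,89/9) (101/11,6) (17,6) (17,17) (6,17)]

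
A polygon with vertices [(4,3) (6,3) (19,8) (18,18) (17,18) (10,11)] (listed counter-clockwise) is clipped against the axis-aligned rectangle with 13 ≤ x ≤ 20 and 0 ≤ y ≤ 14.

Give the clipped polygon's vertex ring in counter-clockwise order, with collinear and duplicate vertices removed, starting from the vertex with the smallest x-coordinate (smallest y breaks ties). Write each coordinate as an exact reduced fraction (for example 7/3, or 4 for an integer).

1. After x ≥ 13: [(13,74/13) (19,8) (18,18) (17,18) (13,14)]
2. After x ≤ 20: [(13,74/13) (19,8) (18,18) (17,18) (13,14)]
3. After y ≥ 0: [(13,74/13) (19,8) (18,18) (17,18) (13,14)]
4. After y ≤ 14: [(13,74/13) (19,8) (92/5,14) (13,14) (13,14)]
5. Canonical ring: [(13,74/13) (19,8) (92/5,14) (13,14)]

Clipped polygon: [(13,74/13) (19,8) (92/5,14) (13,14)]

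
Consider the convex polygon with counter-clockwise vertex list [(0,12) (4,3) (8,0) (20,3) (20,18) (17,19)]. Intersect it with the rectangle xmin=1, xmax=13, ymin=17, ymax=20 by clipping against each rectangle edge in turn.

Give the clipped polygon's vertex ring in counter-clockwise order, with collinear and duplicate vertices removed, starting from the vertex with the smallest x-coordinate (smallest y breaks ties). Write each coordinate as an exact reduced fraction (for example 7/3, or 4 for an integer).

Clipped polygon: [(85/7,17) (13,17) (13,295/17)]

1. After x ≥ 1: [(1,211/17) (1,39/4) (4,3) (8,0) (20,3) (20,18) (17,19)]
2. After x ≤ 13: [(13,295/17) (1,211/17) (1,39/4) (4,3) (8,0) (13,5/4)]
3. After y ≥ 17: [(13,17) (13,295/17) (85/7,17)]
4. After y ≤ 20: [(13,17) (13,295/17) (85/7,17)]
5. Canonical ring: [(85/7,17) (13,17) (13,295/17)]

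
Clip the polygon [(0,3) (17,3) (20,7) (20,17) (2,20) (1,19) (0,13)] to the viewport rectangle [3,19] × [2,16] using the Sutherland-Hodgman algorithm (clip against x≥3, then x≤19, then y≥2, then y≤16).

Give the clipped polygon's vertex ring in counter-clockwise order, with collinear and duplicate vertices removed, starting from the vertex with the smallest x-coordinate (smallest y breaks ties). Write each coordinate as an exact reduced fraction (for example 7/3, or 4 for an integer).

Clipped polygon: [(3,3) (17,3) (19,17/3) (19,16) (3,16)]

1. After x ≥ 3: [(3,3) (17,3) (20,7) (20,17) (3,119/6)]
2. After x ≤ 19: [(3,3) (17,3) (19,17/3) (19,103/6) (3,119/6)]
3. After y ≥ 2: [(3,3) (17,3) (19,17/3) (19,103/6) (3,119/6)]
4. After y ≤ 16: [(3,16) (3,3) (17,3) (19,17/3) (19,16)]
5. Canonical ring: [(3,3) (17,3) (19,17/3) (19,16) (3,16)]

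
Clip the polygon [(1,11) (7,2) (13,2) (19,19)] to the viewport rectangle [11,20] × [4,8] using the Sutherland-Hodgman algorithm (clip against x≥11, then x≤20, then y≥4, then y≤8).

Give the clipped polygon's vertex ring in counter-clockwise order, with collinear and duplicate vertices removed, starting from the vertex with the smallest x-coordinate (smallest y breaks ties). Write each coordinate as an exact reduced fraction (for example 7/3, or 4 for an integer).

1. After x ≥ 11: [(11,139/9) (11,2) (13,2) (19,19)]
2. After x ≤ 20: [(11,139/9) (11,2) (13,2) (19,19)]
3. After y ≥ 4: [(11,139/9) (11,4) (233/17,4) (19,19)]
4. After y ≤ 8: [(11,8) (11,4) (233/17,4) (257/17,8)]
5. Canonical ring: [(11,4) (233/17,4) (257/17,8) (11,8)]

Clipped polygon: [(11,4) (233/17,4) (257/17,8) (11,8)]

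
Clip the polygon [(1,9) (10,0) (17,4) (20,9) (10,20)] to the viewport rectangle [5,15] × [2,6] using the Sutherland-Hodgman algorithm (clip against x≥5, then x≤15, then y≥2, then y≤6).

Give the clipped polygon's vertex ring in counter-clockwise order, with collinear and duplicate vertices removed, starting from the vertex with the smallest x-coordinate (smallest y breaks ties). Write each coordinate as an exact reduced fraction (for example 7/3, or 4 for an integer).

1. After x ≥ 5: [(5,125/9) (5,5) (10,0) (17,4) (20,9) (10,20)]
2. After x ≤ 15: [(5,125/9) (5,5) (10,0) (15,20/7) (15,29/2) (10,20)]
3. After y ≥ 2: [(5,125/9) (5,5) (8,2) (27/2,2) (15,20/7) (15,29/2) (10,20)]
4. After y ≤ 6: [(5,6) (5,5) (8,2) (27/2,2) (15,20/7) (15,6)]
5. Canonical ring: [(5,5) (8,2) (27/2,2) (15,20/7) (15,6) (5,6)]

Clipped polygon: [(5,5) (8,2) (27/2,2) (15,20/7) (15,6) (5,6)]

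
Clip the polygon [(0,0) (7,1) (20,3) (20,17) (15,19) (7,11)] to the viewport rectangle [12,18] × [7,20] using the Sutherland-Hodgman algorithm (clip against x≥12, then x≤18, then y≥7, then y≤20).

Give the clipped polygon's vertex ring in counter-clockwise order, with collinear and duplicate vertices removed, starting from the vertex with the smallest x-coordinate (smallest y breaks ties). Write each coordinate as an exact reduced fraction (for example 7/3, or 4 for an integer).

1. After x ≥ 12: [(12,23/13) (20,3) (20,17) (15,19) (12,16)]
2. After x ≤ 18: [(12,23/13) (18,35/13) (18,89/5) (15,19) (12,16)]
3. After y ≥ 7: [(12,7) (18,7) (18,89/5) (15,19) (12,16)]
4. After y ≤ 20: [(12,7) (18,7) (18,89/5) (15,19) (12,16)]
5. Canonical ring: [(12,7) (18,7) (18,89/5) (15,19) (12,16)]

Clipped polygon: [(12,7) (18,7) (18,89/5) (15,19) (12,16)]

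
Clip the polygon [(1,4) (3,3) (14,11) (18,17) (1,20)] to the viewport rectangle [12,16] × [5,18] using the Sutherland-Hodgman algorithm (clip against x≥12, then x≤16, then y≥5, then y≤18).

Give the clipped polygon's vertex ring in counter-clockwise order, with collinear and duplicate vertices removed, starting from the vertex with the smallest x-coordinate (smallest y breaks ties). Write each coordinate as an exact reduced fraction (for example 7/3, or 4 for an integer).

Clipped polygon: [(12,105/11) (14,11) (16,14) (16,295/17) (37/3,18) (12,18)]

1. After x ≥ 12: [(12,105/11) (14,11) (18,17) (12,307/17)]
2. After x ≤ 16: [(12,105/11) (14,11) (16,14) (16,295/17) (12,307/17)]
3. After y ≥ 5: [(12,105/11) (14,11) (16,14) (16,295/17) (12,307/17)]
4. After y ≤ 18: [(12,18) (12,105/11) (14,11) (16,14) (16,295/17) (37/3,18)]
5. Canonical ring: [(12,105/11) (14,11) (16,14) (16,295/17) (37/3,18) (12,18)]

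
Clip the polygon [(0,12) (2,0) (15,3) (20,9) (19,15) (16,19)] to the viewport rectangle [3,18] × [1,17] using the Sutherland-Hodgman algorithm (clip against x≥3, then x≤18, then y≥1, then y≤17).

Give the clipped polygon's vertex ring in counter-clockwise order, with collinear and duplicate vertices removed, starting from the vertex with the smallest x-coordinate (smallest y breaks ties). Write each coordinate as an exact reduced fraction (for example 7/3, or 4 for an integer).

Clipped polygon: [(3,1) (19/3,1) (15,3) (18,33/5) (18,49/3) (35/2,17) (80/7,17) (3,213/16)]

1. After x ≥ 3: [(3,213/16) (3,3/13) (15,3) (20,9) (19,15) (16,19)]
2. After x ≤ 18: [(3,213/16) (3,3/13) (15,3) (18,33/5) (18,49/3) (16,19)]
3. After y ≥ 1: [(3,213/16) (3,1) (19/3,1) (15,3) (18,33/5) (18,49/3) (16,19)]
4. After y ≤ 17: [(80/7,17) (3,213/16) (3,1) (19/3,1) (15,3) (18,33/5) (18,49/3) (35/2,17)]
5. Canonical ring: [(3,1) (19/3,1) (15,3) (18,33/5) (18,49/3) (35/2,17) (80/7,17) (3,213/16)]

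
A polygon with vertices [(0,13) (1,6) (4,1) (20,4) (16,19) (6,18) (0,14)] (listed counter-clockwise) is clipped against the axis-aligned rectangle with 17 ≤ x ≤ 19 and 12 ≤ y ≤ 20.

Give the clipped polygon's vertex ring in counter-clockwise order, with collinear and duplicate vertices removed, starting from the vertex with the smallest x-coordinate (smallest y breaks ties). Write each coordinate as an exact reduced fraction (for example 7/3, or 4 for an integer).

1. After x ≥ 17: [(17,55/16) (20,4) (17,61/4)]
2. After x ≤ 19: [(17,55/16) (19,61/16) (19,31/4) (17,61/4)]
3. After y ≥ 12: [(17,12) (268/15,12) (17,61/4)]
4. After y ≤ 20: [(17,12) (268/15,12) (17,61/4)]
5. Canonical ring: [(17,12) (268/15,12) (17,61/4)]

Clipped polygon: [(17,12) (268/15,12) (17,61/4)]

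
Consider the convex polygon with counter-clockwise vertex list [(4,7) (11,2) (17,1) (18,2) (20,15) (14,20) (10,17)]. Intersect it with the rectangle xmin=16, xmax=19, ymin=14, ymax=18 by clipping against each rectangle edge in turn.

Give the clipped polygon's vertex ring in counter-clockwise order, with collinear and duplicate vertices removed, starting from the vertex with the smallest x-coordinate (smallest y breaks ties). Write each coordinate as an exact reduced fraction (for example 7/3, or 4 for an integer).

1. After x ≥ 16: [(16,7/6) (17,1) (18,2) (20,15) (16,55/3)]
2. After x ≤ 19: [(16,7/6) (17,1) (18,2) (19,17/2) (19,95/6) (16,55/3)]
3. After y ≥ 14: [(16,14) (19,14) (19,95/6) (16,55/3)]
4. After y ≤ 18: [(16,18) (16,14) (19,14) (19,95/6) (82/5,18)]
5. Canonical ring: [(16,14) (19,14) (19,95/6) (82/5,18) (16,18)]

Clipped polygon: [(16,14) (19,14) (19,95/6) (82/5,18) (16,18)]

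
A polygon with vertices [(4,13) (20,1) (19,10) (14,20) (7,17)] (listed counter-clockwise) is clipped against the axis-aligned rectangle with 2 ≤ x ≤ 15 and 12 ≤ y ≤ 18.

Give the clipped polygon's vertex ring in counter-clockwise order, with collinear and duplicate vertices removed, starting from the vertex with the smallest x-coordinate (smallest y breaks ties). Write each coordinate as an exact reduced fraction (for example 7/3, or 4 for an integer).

1. After x ≥ 2: [(4,13) (20,1) (19,10) (14,20) (7,17)]
2. After x ≤ 15: [(4,13) (15,19/4) (15,18) (14,20) (7,17)]
3. After y ≥ 12: [(4,13) (16/3,12) (15,12) (15,18) (14,20) (7,17)]
4. After y ≤ 18: [(4,13) (16/3,12) (15,12) (15,18) (15,18) (28/3,18) (7,17)]
5. Canonical ring: [(4,13) (16/3,12) (15,12) (15,18) (28/3,18) (7,17)]

Clipped polygon: [(4,13) (16/3,12) (15,12) (15,18) (28/3,18) (7,17)]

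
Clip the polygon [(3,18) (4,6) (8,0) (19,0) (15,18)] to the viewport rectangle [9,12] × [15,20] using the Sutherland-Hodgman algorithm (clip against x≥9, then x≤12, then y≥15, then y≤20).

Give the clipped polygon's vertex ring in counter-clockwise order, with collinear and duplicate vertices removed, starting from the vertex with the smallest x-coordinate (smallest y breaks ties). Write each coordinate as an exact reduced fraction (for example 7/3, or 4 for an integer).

Clipped polygon: [(9,15) (12,15) (12,18) (9,18)]

1. After x ≥ 9: [(9,18) (9,0) (19,0) (15,18)]
2. After x ≤ 12: [(12,18) (9,18) (9,0) (12,0)]
3. After y ≥ 15: [(12,15) (12,18) (9,18) (9,15)]
4. After y ≤ 20: [(12,15) (12,18) (9,18) (9,15)]
5. Canonical ring: [(9,15) (12,15) (12,18) (9,18)]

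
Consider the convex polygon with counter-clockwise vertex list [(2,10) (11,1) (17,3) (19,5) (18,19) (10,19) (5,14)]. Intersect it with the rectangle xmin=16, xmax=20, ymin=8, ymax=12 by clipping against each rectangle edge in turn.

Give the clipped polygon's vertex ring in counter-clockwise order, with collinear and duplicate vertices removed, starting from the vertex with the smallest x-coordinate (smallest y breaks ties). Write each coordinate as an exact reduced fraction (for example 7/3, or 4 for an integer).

Clipped polygon: [(16,8) (263/14,8) (37/2,12) (16,12)]

1. After x ≥ 16: [(16,8/3) (17,3) (19,5) (18,19) (16,19)]
2. After x ≤ 20: [(16,8/3) (17,3) (19,5) (18,19) (16,19)]
3. After y ≥ 8: [(16,8) (263/14,8) (18,19) (16,19)]
4. After y ≤ 12: [(16,12) (16,8) (263/14,8) (37/2,12)]
5. Canonical ring: [(16,8) (263/14,8) (37/2,12) (16,12)]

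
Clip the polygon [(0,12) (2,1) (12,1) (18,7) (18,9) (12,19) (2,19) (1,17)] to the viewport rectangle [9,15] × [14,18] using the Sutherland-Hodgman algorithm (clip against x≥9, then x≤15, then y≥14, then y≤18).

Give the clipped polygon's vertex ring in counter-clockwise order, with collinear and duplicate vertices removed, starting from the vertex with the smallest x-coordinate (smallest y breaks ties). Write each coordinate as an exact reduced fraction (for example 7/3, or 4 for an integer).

1. After x ≥ 9: [(9,1) (12,1) (18,7) (18,9) (12,19) (9,19)]
2. After x ≤ 15: [(9,1) (12,1) (15,4) (15,14) (12,19) (9,19)]
3. After y ≥ 14: [(9,14) (15,14) (15,14) (12,19) (9,19)]
4. After y ≤ 18: [(9,18) (9,14) (15,14) (15,14) (63/5,18)]
5. Canonical ring: [(9,14) (15,14) (63/5,18) (9,18)]

Clipped polygon: [(9,14) (15,14) (63/5,18) (9,18)]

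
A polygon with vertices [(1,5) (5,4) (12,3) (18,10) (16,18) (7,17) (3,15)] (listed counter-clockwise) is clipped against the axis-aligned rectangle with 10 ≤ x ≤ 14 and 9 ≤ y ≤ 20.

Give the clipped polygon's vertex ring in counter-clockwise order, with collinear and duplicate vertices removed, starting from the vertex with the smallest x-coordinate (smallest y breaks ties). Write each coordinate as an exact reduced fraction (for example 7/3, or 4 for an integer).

1. After x ≥ 10: [(10,23/7) (12,3) (18,10) (16,18) (10,52/3)]
2. After x ≤ 14: [(10,23/7) (12,3) (14,16/3) (14,160/9) (10,52/3)]
3. After y ≥ 9: [(10,9) (14,9) (14,160/9) (10,52/3)]
4. After y ≤ 20: [(10,9) (14,9) (14,160/9) (10,52/3)]
5. Canonical ring: [(10,9) (14,9) (14,160/9) (10,52/3)]

Clipped polygon: [(10,9) (14,9) (14,160/9) (10,52/3)]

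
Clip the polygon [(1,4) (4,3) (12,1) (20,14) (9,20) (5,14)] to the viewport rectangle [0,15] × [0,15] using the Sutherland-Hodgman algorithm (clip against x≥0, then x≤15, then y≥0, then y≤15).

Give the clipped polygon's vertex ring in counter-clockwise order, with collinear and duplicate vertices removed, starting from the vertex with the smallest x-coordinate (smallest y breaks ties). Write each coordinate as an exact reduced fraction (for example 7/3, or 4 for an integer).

1. After x ≥ 0: [(1,4) (4,3) (12,1) (20,14) (9,20) (5,14)]
2. After x ≤ 15: [(1,4) (4,3) (12,1) (15,47/8) (15,184/11) (9,20) (5,14)]
3. After y ≥ 0: [(1,4) (4,3) (12,1) (15,47/8) (15,184/11) (9,20) (5,14)]
4. After y ≤ 15: [(1,4) (4,3) (12,1) (15,47/8) (15,15) (17/3,15) (5,14)]
5. Canonical ring: [(1,4) (4,3) (12,1) (15,47/8) (15,15) (17/3,15) (5,14)]

Clipped polygon: [(1,4) (4,3) (12,1) (15,47/8) (15,15) (17/3,15) (5,14)]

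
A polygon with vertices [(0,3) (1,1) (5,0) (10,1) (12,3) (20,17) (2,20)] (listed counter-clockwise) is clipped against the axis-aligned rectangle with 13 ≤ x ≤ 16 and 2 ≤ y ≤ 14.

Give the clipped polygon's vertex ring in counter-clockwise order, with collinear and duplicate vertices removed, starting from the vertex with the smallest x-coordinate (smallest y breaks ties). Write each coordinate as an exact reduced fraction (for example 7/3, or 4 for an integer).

Clipped polygon: [(13,19/4) (16,10) (16,14) (13,14)]

1. After x ≥ 13: [(13,19/4) (20,17) (13,109/6)]
2. After x ≤ 16: [(13,19/4) (16,10) (16,53/3) (13,109/6)]
3. After y ≥ 2: [(13,19/4) (16,10) (16,53/3) (13,109/6)]
4. After y ≤ 14: [(13,14) (13,19/4) (16,10) (16,14)]
5. Canonical ring: [(13,19/4) (16,10) (16,14) (13,14)]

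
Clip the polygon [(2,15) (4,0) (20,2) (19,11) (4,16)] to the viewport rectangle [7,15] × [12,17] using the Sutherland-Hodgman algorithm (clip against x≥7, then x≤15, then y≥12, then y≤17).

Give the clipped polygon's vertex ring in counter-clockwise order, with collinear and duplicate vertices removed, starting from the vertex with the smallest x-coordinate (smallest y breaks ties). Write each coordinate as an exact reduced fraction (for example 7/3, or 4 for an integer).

1. After x ≥ 7: [(7,3/8) (20,2) (19,11) (7,15)]
2. After x ≤ 15: [(7,3/8) (15,11/8) (15,37/3) (7,15)]
3. After y ≥ 12: [(7,12) (15,12) (15,37/3) (7,15)]
4. After y ≤ 17: [(7,12) (15,12) (15,37/3) (7,15)]
5. Canonical ring: [(7,12) (15,12) (15,37/3) (7,15)]

Clipped polygon: [(7,12) (15,12) (15,37/3) (7,15)]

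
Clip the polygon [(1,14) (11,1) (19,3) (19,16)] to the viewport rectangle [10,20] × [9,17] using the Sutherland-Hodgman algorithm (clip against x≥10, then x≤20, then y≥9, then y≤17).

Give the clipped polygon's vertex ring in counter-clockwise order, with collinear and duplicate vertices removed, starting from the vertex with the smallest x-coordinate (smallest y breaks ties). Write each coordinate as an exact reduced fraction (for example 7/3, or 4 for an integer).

Clipped polygon: [(10,9) (19,9) (19,16) (10,15)]

1. After x ≥ 10: [(10,15) (10,23/10) (11,1) (19,3) (19,16)]
2. After x ≤ 20: [(10,15) (10,23/10) (11,1) (19,3) (19,16)]
3. After y ≥ 9: [(10,15) (10,9) (19,9) (19,16)]
4. After y ≤ 17: [(10,15) (10,9) (19,9) (19,16)]
5. Canonical ring: [(10,9) (19,9) (19,16) (10,15)]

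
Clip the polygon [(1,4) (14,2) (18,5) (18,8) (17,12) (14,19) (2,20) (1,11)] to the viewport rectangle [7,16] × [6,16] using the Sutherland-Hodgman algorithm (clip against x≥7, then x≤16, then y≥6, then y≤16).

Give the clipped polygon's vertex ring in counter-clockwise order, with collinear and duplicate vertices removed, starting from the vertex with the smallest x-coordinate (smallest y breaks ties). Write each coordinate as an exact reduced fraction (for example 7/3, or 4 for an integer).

1. After x ≥ 7: [(7,40/13) (14,2) (18,5) (18,8) (17,12) (14,19) (7,235/12)]
2. After x ≤ 16: [(7,40/13) (14,2) (16,7/2) (16,43/3) (14,19) (7,235/12)]
3. After y ≥ 6: [(7,6) (16,6) (16,43/3) (14,19) (7,235/12)]
4. After y ≤ 16: [(7,16) (7,6) (16,6) (16,43/3) (107/7,16)]
5. Canonical ring: [(7,6) (16,6) (16,43/3) (107/7,16) (7,16)]

Clipped polygon: [(7,6) (16,6) (16,43/3) (107/7,16) (7,16)]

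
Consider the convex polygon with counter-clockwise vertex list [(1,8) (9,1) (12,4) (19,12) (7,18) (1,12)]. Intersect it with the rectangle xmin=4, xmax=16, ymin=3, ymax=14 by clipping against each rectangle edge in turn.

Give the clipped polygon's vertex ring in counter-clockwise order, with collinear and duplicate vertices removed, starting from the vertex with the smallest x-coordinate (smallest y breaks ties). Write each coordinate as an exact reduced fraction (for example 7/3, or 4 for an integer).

Clipped polygon: [(4,43/8) (47/7,3) (11,3) (12,4) (16,60/7) (16,27/2) (15,14) (4,14)]

1. After x ≥ 4: [(4,43/8) (9,1) (12,4) (19,12) (7,18) (4,15)]
2. After x ≤ 16: [(4,43/8) (9,1) (12,4) (16,60/7) (16,27/2) (7,18) (4,15)]
3. After y ≥ 3: [(4,43/8) (47/7,3) (11,3) (12,4) (16,60/7) (16,27/2) (7,18) (4,15)]
4. After y ≤ 14: [(4,14) (4,43/8) (47/7,3) (11,3) (12,4) (16,60/7) (16,27/2) (15,14)]
5. Canonical ring: [(4,43/8) (47/7,3) (11,3) (12,4) (16,60/7) (16,27/2) (15,14) (4,14)]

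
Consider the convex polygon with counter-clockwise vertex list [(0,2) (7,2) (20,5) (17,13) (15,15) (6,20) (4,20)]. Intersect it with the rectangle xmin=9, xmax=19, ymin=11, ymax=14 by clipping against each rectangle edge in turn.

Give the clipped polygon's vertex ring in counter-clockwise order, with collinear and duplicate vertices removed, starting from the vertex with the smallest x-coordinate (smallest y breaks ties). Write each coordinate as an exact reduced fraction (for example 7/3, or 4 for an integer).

Clipped polygon: [(9,11) (71/4,11) (17,13) (16,14) (9,14)]

1. After x ≥ 9: [(9,32/13) (20,5) (17,13) (15,15) (9,55/3)]
2. After x ≤ 19: [(9,32/13) (19,62/13) (19,23/3) (17,13) (15,15) (9,55/3)]
3. After y ≥ 11: [(9,11) (71/4,11) (17,13) (15,15) (9,55/3)]
4. After y ≤ 14: [(9,14) (9,11) (71/4,11) (17,13) (16,14)]
5. Canonical ring: [(9,11) (71/4,11) (17,13) (16,14) (9,14)]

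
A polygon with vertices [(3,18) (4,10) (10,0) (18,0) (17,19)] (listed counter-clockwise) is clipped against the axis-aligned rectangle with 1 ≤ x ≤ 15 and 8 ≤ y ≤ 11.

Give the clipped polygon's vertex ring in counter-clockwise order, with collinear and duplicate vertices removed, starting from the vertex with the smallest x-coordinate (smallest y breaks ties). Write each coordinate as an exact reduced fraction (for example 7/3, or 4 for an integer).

1. After x ≥ 1: [(3,18) (4,10) (10,0) (18,0) (17,19)]
2. After x ≤ 15: [(15,132/7) (3,18) (4,10) (10,0) (15,0)]
3. After y ≥ 8: [(15,8) (15,132/7) (3,18) (4,10) (26/5,8)]
4. After y ≤ 11: [(15,8) (15,11) (31/8,11) (4,10) (26/5,8)]
5. Canonical ring: [(31/8,11) (4,10) (26/5,8) (15,8) (15,11)]

Clipped polygon: [(31/8,11) (4,10) (26/5,8) (15,8) (15,11)]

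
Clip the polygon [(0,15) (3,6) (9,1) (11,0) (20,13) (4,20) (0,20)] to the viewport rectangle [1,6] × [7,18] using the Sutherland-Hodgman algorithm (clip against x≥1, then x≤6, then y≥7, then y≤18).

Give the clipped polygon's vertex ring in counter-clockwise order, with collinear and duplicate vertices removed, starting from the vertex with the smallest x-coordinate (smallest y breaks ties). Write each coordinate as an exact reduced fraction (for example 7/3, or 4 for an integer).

1. After x ≥ 1: [(1,12) (3,6) (9,1) (11,0) (20,13) (4,20) (1,20)]
2. After x ≤ 6: [(1,12) (3,6) (6,7/2) (6,153/8) (4,20) (1,20)]
3. After y ≥ 7: [(1,12) (8/3,7) (6,7) (6,153/8) (4,20) (1,20)]
4. After y ≤ 18: [(1,18) (1,12) (8/3,7) (6,7) (6,18)]
5. Canonical ring: [(1,12) (8/3,7) (6,7) (6,18) (1,18)]

Clipped polygon: [(1,12) (8/3,7) (6,7) (6,18) (1,18)]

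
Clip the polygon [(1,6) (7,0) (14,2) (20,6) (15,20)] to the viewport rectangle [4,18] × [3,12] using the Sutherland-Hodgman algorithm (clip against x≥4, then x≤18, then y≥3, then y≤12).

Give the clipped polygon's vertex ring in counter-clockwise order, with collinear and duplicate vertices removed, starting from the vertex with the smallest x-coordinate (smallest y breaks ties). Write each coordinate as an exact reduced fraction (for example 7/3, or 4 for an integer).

Clipped polygon: [(4,3) (31/2,3) (18,14/3) (18,58/5) (125/7,12) (7,12) (4,9)]

1. After x ≥ 4: [(4,9) (4,3) (7,0) (14,2) (20,6) (15,20)]
2. After x ≤ 18: [(4,9) (4,3) (7,0) (14,2) (18,14/3) (18,58/5) (15,20)]
3. After y ≥ 3: [(4,9) (4,3) (4,3) (31/2,3) (18,14/3) (18,58/5) (15,20)]
4. After y ≤ 12: [(7,12) (4,9) (4,3) (4,3) (31/2,3) (18,14/3) (18,58/5) (125/7,12)]
5. Canonical ring: [(4,3) (31/2,3) (18,14/3) (18,58/5) (125/7,12) (7,12) (4,9)]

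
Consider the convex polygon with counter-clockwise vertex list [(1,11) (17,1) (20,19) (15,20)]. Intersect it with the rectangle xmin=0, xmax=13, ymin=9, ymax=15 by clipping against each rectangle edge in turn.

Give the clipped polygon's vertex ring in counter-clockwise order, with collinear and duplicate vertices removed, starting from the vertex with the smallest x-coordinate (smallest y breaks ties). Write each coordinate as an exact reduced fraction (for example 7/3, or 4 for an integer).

Clipped polygon: [(1,11) (21/5,9) (13,9) (13,15) (65/9,15)]

1. After x ≥ 0: [(1,11) (17,1) (20,19) (15,20)]
2. After x ≤ 13: [(13,131/7) (1,11) (13,7/2)]
3. After y ≥ 9: [(13,9) (13,131/7) (1,11) (21/5,9)]
4. After y ≤ 15: [(13,9) (13,15) (65/9,15) (1,11) (21/5,9)]
5. Canonical ring: [(1,11) (21/5,9) (13,9) (13,15) (65/9,15)]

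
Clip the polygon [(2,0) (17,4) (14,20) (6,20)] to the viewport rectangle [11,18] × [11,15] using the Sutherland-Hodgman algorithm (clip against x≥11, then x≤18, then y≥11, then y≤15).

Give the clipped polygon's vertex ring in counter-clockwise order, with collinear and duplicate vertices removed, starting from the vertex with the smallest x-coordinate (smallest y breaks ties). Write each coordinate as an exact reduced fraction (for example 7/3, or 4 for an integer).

1. After x ≥ 11: [(11,12/5) (17,4) (14,20) (11,20)]
2. After x ≤ 18: [(11,12/5) (17,4) (14,20) (11,20)]
3. After y ≥ 11: [(11,11) (251/16,11) (14,20) (11,20)]
4. After y ≤ 15: [(11,15) (11,11) (251/16,11) (239/16,15)]
5. Canonical ring: [(11,11) (251/16,11) (239/16,15) (11,15)]

Clipped polygon: [(11,11) (251/16,11) (239/16,15) (11,15)]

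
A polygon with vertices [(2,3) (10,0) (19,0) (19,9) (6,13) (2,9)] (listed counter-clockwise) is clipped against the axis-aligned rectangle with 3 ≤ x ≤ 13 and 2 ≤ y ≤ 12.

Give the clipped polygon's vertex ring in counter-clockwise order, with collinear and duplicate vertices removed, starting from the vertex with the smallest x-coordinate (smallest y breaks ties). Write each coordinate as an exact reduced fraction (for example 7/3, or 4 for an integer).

1. After x ≥ 3: [(3,21/8) (10,0) (19,0) (19,9) (6,13) (3,10)]
2. After x ≤ 13: [(3,21/8) (10,0) (13,0) (13,141/13) (6,13) (3,10)]
3. After y ≥ 2: [(3,21/8) (14/3,2) (13,2) (13,141/13) (6,13) (3,10)]
4. After y ≤ 12: [(3,21/8) (14/3,2) (13,2) (13,141/13) (37/4,12) (5,12) (3,10)]
5. Canonical ring: [(3,21/8) (14/3,2) (13,2) (13,141/13) (37/4,12) (5,12) (3,10)]

Clipped polygon: [(3,21/8) (14/3,2) (13,2) (13,141/13) (37/4,12) (5,12) (3,10)]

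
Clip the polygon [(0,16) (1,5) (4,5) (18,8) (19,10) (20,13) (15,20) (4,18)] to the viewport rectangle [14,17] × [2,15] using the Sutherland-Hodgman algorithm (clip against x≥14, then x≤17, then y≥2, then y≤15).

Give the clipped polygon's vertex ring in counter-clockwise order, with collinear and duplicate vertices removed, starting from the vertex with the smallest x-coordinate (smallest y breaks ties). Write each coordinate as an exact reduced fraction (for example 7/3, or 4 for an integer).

Clipped polygon: [(14,50/7) (17,109/14) (17,15) (14,15)]

1. After x ≥ 14: [(14,50/7) (18,8) (19,10) (20,13) (15,20) (14,218/11)]
2. After x ≤ 17: [(14,50/7) (17,109/14) (17,86/5) (15,20) (14,218/11)]
3. After y ≥ 2: [(14,50/7) (17,109/14) (17,86/5) (15,20) (14,218/11)]
4. After y ≤ 15: [(14,15) (14,50/7) (17,109/14) (17,15)]
5. Canonical ring: [(14,50/7) (17,109/14) (17,15) (14,15)]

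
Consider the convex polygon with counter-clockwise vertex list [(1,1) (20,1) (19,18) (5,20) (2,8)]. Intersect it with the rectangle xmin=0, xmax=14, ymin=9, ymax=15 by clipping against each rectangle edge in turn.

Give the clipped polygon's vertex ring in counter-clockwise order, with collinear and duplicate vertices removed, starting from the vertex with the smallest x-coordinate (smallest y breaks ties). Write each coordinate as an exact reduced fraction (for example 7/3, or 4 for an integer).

Clipped polygon: [(9/4,9) (14,9) (14,15) (15/4,15)]

1. After x ≥ 0: [(1,1) (20,1) (19,18) (5,20) (2,8)]
2. After x ≤ 14: [(1,1) (14,1) (14,131/7) (5,20) (2,8)]
3. After y ≥ 9: [(14,9) (14,131/7) (5,20) (9/4,9)]
4. After y ≤ 15: [(14,9) (14,15) (15/4,15) (9/4,9)]
5. Canonical ring: [(9/4,9) (14,9) (14,15) (15/4,15)]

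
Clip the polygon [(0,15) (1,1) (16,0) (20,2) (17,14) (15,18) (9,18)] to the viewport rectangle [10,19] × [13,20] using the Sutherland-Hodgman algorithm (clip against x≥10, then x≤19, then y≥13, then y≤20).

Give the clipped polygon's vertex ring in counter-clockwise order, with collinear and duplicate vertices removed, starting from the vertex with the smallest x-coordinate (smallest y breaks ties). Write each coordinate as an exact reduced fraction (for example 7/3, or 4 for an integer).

Clipped polygon: [(10,13) (69/4,13) (17,14) (15,18) (10,18)]

1. After x ≥ 10: [(10,2/5) (16,0) (20,2) (17,14) (15,18) (10,18)]
2. After x ≤ 19: [(10,2/5) (16,0) (19,3/2) (19,6) (17,14) (15,18) (10,18)]
3. After y ≥ 13: [(10,13) (69/4,13) (17,14) (15,18) (10,18)]
4. After y ≤ 20: [(10,13) (69/4,13) (17,14) (15,18) (10,18)]
5. Canonical ring: [(10,13) (69/4,13) (17,14) (15,18) (10,18)]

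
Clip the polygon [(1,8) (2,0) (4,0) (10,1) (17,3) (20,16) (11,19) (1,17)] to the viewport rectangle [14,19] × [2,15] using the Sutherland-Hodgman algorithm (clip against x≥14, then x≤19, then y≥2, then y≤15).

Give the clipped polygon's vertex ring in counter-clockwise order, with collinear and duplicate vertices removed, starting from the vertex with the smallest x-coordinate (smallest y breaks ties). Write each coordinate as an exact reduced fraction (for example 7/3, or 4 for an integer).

Clipped polygon: [(14,15/7) (17,3) (19,35/3) (19,15) (14,15)]

1. After x ≥ 14: [(14,15/7) (17,3) (20,16) (14,18)]
2. After x ≤ 19: [(14,15/7) (17,3) (19,35/3) (19,49/3) (14,18)]
3. After y ≥ 2: [(14,15/7) (17,3) (19,35/3) (19,49/3) (14,18)]
4. After y ≤ 15: [(14,15) (14,15/7) (17,3) (19,35/3) (19,15)]
5. Canonical ring: [(14,15/7) (17,3) (19,35/3) (19,15) (14,15)]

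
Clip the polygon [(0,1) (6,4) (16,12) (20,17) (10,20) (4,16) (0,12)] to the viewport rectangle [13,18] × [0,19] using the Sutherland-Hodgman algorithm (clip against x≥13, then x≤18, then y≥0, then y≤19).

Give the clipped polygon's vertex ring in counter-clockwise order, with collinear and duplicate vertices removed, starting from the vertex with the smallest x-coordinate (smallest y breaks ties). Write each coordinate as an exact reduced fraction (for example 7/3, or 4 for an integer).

1. After x ≥ 13: [(13,48/5) (16,12) (20,17) (13,191/10)]
2. After x ≤ 18: [(13,48/5) (16,12) (18,29/2) (18,88/5) (13,191/10)]
3. After y ≥ 0: [(13,48/5) (16,12) (18,29/2) (18,88/5) (13,191/10)]
4. After y ≤ 19: [(13,19) (13,48/5) (16,12) (18,29/2) (18,88/5) (40/3,19)]
5. Canonical ring: [(13,48/5) (16,12) (18,29/2) (18,88/5) (40/3,19) (13,19)]

Clipped polygon: [(13,48/5) (16,12) (18,29/2) (18,88/5) (40/3,19) (13,19)]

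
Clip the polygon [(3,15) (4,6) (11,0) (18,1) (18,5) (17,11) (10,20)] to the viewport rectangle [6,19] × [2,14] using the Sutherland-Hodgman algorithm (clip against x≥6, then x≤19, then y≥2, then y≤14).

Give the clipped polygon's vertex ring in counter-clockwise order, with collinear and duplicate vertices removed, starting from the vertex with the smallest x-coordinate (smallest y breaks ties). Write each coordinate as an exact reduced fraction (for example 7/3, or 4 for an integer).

1. After x ≥ 6: [(6,120/7) (6,30/7) (11,0) (18,1) (18,5) (17,11) (10,20)]
2. After x ≤ 19: [(6,120/7) (6,30/7) (11,0) (18,1) (18,5) (17,11) (10,20)]
3. After y ≥ 2: [(6,120/7) (6,30/7) (26/3,2) (18,2) (18,5) (17,11) (10,20)]
4. After y ≤ 14: [(6,14) (6,30/7) (26/3,2) (18,2) (18,5) (17,11) (44/3,14)]
5. Canonical ring: [(6,30/7) (26/3,2) (18,2) (18,5) (17,11) (44/3,14) (6,14)]

Clipped polygon: [(6,30/7) (26/3,2) (18,2) (18,5) (17,11) (44/3,14) (6,14)]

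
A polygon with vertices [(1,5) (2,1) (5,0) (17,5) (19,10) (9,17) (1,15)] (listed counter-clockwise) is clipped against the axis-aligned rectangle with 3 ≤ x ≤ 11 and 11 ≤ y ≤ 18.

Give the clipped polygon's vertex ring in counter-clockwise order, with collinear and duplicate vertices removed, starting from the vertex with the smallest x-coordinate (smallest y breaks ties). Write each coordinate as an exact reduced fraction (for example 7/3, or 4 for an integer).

Clipped polygon: [(3,11) (11,11) (11,78/5) (9,17) (3,31/2)]

1. After x ≥ 3: [(3,2/3) (5,0) (17,5) (19,10) (9,17) (3,31/2)]
2. After x ≤ 11: [(3,2/3) (5,0) (11,5/2) (11,78/5) (9,17) (3,31/2)]
3. After y ≥ 11: [(3,11) (11,11) (11,78/5) (9,17) (3,31/2)]
4. After y ≤ 18: [(3,11) (11,11) (11,78/5) (9,17) (3,31/2)]
5. Canonical ring: [(3,11) (11,11) (11,78/5) (9,17) (3,31/2)]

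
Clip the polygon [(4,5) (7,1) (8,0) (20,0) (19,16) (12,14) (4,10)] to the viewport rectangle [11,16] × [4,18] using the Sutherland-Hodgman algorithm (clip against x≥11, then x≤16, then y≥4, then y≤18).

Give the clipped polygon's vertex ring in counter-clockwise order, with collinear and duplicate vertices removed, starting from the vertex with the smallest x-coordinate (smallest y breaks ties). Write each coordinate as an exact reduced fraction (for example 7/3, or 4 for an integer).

1. After x ≥ 11: [(11,0) (20,0) (19,16) (12,14) (11,27/2)]
2. After x ≤ 16: [(11,0) (16,0) (16,106/7) (12,14) (11,27/2)]
3. After y ≥ 4: [(11,4) (16,4) (16,106/7) (12,14) (11,27/2)]
4. After y ≤ 18: [(11,4) (16,4) (16,106/7) (12,14) (11,27/2)]
5. Canonical ring: [(11,4) (16,4) (16,106/7) (12,14) (11,27/2)]

Clipped polygon: [(11,4) (16,4) (16,106/7) (12,14) (11,27/2)]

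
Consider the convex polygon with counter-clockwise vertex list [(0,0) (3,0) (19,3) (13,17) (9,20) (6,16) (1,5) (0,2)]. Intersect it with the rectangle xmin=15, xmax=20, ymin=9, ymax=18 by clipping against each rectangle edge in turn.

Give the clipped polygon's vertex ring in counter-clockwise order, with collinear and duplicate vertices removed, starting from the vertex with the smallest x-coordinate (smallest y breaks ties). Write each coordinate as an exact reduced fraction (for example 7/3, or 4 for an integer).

1. After x ≥ 15: [(15,9/4) (19,3) (15,37/3)]
2. After x ≤ 20: [(15,9/4) (19,3) (15,37/3)]
3. After y ≥ 9: [(15,9) (115/7,9) (15,37/3)]
4. After y ≤ 18: [(15,9) (115/7,9) (15,37/3)]
5. Canonical ring: [(15,9) (115/7,9) (15,37/3)]

Clipped polygon: [(15,9) (115/7,9) (15,37/3)]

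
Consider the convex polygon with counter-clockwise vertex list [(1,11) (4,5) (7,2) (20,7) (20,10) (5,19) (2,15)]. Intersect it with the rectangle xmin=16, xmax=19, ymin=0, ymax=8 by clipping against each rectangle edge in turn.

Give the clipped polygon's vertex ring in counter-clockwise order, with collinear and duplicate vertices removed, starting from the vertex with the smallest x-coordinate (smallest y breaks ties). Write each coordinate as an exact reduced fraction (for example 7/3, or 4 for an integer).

1. After x ≥ 16: [(16,71/13) (20,7) (20,10) (16,62/5)]
2. After x ≤ 19: [(16,71/13) (19,86/13) (19,53/5) (16,62/5)]
3. After y ≥ 0: [(16,71/13) (19,86/13) (19,53/5) (16,62/5)]
4. After y ≤ 8: [(16,8) (16,71/13) (19,86/13) (19,8)]
5. Canonical ring: [(16,71/13) (19,86/13) (19,8) (16,8)]

Clipped polygon: [(16,71/13) (19,86/13) (19,8) (16,8)]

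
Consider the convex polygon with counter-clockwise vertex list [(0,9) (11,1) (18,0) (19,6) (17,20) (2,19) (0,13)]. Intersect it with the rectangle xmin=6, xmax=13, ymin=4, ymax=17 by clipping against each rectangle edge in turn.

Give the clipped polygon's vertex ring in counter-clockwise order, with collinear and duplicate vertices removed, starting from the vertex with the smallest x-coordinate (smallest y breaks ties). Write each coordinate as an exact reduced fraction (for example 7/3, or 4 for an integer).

1. After x ≥ 6: [(6,51/11) (11,1) (18,0) (19,6) (17,20) (6,289/15)]
2. After x ≤ 13: [(6,51/11) (11,1) (13,5/7) (13,296/15) (6,289/15)]
3. After y ≥ 4: [(6,51/11) (55/8,4) (13,4) (13,296/15) (6,289/15)]
4. After y ≤ 17: [(6,17) (6,51/11) (55/8,4) (13,4) (13,17)]
5. Canonical ring: [(6,51/11) (55/8,4) (13,4) (13,17) (6,17)]

Clipped polygon: [(6,51/11) (55/8,4) (13,4) (13,17) (6,17)]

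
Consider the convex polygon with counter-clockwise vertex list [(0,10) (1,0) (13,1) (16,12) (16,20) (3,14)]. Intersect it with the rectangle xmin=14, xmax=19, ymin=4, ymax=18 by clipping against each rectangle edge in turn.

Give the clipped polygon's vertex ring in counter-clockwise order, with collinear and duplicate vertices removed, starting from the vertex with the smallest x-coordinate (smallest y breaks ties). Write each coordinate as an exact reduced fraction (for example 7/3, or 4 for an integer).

1. After x ≥ 14: [(14,14/3) (16,12) (16,20) (14,248/13)]
2. After x ≤ 19: [(14,14/3) (16,12) (16,20) (14,248/13)]
3. After y ≥ 4: [(14,14/3) (16,12) (16,20) (14,248/13)]
4. After y ≤ 18: [(14,18) (14,14/3) (16,12) (16,18)]
5. Canonical ring: [(14,14/3) (16,12) (16,18) (14,18)]

Clipped polygon: [(14,14/3) (16,12) (16,18) (14,18)]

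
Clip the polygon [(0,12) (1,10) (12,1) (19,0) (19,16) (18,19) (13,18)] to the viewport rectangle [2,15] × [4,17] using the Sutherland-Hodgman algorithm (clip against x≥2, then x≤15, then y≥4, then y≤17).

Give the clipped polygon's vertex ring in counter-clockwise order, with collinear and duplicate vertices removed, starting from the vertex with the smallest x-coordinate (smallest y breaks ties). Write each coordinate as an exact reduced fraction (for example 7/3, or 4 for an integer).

Clipped polygon: [(2,101/11) (25/3,4) (15,4) (15,17) (65/6,17) (2,168/13)]

1. After x ≥ 2: [(2,168/13) (2,101/11) (12,1) (19,0) (19,16) (18,19) (13,18)]
2. After x ≤ 15: [(2,168/13) (2,101/11) (12,1) (15,4/7) (15,92/5) (13,18)]
3. After y ≥ 4: [(2,168/13) (2,101/11) (25/3,4) (15,4) (15,92/5) (13,18)]
4. After y ≤ 17: [(65/6,17) (2,168/13) (2,101/11) (25/3,4) (15,4) (15,17)]
5. Canonical ring: [(2,101/11) (25/3,4) (15,4) (15,17) (65/6,17) (2,168/13)]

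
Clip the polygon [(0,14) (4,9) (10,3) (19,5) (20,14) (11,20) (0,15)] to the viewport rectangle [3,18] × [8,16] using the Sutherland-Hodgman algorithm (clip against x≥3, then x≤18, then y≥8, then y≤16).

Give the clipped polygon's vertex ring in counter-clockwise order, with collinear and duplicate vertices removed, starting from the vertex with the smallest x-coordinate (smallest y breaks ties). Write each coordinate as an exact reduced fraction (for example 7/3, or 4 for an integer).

Clipped polygon: [(3,41/4) (4,9) (5,8) (18,8) (18,46/3) (17,16) (3,16)]

1. After x ≥ 3: [(3,41/4) (4,9) (10,3) (19,5) (20,14) (11,20) (3,180/11)]
2. After x ≤ 18: [(3,41/4) (4,9) (10,3) (18,43/9) (18,46/3) (11,20) (3,180/11)]
3. After y ≥ 8: [(3,41/4) (4,9) (5,8) (18,8) (18,46/3) (11,20) (3,180/11)]
4. After y ≤ 16: [(3,16) (3,41/4) (4,9) (5,8) (18,8) (18,46/3) (17,16)]
5. Canonical ring: [(3,41/4) (4,9) (5,8) (18,8) (18,46/3) (17,16) (3,16)]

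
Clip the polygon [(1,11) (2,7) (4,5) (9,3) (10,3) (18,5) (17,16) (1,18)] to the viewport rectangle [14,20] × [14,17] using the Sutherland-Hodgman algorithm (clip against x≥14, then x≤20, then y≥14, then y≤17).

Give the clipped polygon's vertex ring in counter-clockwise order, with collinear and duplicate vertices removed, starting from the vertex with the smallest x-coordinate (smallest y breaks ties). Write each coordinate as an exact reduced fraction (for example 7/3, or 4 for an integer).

1. After x ≥ 14: [(14,4) (18,5) (17,16) (14,131/8)]
2. After x ≤ 20: [(14,4) (18,5) (17,16) (14,131/8)]
3. After y ≥ 14: [(14,14) (189/11,14) (17,16) (14,131/8)]
4. After y ≤ 17: [(14,14) (189/11,14) (17,16) (14,131/8)]
5. Canonical ring: [(14,14) (189/11,14) (17,16) (14,131/8)]

Clipped polygon: [(14,14) (189/11,14) (17,16) (14,131/8)]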